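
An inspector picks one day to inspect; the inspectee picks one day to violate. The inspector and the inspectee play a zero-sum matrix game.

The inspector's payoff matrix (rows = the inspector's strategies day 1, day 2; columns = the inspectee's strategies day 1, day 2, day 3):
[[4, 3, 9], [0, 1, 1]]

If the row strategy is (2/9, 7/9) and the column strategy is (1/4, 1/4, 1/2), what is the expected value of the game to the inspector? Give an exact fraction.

71/36

Against (1/4, 1/4, 1/2), each row's expected payoff is day 1: 25/4; day 2: 3/4.
Taking the (2/9, 7/9)-weighted average: (2/9)·(25/4) + (7/9)·(3/4) = 71/36.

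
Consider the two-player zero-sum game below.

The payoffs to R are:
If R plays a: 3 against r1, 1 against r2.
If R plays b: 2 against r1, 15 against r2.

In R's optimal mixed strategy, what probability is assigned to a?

13/15

Row minima are 1 and 2, so R's maximin is 2; column maxima are 3 and 15, so C's minimax is 3. These differ, so the equilibrium is in mixed strategies.
Let R play a with probability p. C is indifferent when 3p + 2(1−p) = p + 15(1−p), giving p = 13/15.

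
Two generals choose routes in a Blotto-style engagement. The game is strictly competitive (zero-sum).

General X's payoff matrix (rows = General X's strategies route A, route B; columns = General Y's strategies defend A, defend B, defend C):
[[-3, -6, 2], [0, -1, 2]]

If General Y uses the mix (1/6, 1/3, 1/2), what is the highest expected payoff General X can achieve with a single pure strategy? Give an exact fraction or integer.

2/3

route A: (-3)·(1/6) + (-6)·(1/3) + (2)·(1/2) = -3/2.
route B: (0)·(1/6) + (-1)·(1/3) + (2)·(1/2) = 2/3.
The best pure response is route B with expected payoff 2/3.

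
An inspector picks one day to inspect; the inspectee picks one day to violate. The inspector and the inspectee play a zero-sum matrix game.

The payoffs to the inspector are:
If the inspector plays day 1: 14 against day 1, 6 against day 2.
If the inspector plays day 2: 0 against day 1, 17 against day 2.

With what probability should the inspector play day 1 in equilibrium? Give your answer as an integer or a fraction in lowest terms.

17/25

Row minima are 6 and 0, so the inspector's maximin is 6; column maxima are 14 and 17, so the inspectee's minimax is 14. These differ, so the equilibrium is in mixed strategies.
Let the inspector play day 1 with probability p. The inspectee is indifferent when 14p = 6p + 17(1−p), giving p = 17/25.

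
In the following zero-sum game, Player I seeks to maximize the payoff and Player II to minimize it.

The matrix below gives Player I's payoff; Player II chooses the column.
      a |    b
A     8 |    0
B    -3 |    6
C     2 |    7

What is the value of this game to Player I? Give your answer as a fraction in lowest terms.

Row B is strictly dominated by row C, so Player I never plays it.
The remaining 2×2 game on (A, C) × (a, b) has no saddle point. Let Player I play A with probability p; indifference gives 8p + 2(1−p) = 7(1−p), so p = 5/13.
Similarly Player II's optimal q on a is 7/13, and the value is 8·(7/13) + (0)·(6/13) = 56/13.

56/13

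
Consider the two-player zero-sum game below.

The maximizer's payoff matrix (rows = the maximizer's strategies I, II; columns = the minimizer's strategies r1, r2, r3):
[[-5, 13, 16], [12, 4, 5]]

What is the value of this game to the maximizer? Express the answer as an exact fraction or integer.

88/13

Column r3 is strictly dominated by r2 for the minimizer (it gives the maximizer more in every row).
The remaining 2×2 game on (I, II) × (r1, r2) has no saddle point. Let the maximizer play I with probability p; indifference gives −5p + 12(1−p) = 13p + 4(1−p), so p = 4/13.
Similarly the minimizer's optimal q on r1 is 9/26, and the value is -5·(9/26) + (13)·(17/26) = 88/13.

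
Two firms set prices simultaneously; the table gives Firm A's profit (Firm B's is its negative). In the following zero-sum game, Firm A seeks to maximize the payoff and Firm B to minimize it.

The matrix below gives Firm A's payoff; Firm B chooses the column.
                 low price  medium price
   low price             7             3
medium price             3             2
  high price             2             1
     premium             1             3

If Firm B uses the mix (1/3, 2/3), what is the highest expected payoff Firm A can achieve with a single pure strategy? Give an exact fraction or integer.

13/3

low price: (7)·(1/3) + (3)·(2/3) = 13/3.
medium price: (3)·(1/3) + (2)·(2/3) = 7/3.
high price: (2)·(1/3) + (1)·(2/3) = 4/3.
premium: (1)·(1/3) + (3)·(2/3) = 7/3.
The best pure response is low price with expected payoff 13/3.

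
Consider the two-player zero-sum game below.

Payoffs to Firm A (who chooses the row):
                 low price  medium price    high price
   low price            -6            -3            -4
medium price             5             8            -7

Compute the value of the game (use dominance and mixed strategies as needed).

-31/7

Column medium price is strictly dominated by low price for Firm B (it gives Firm A more in every row).
The remaining 2×2 game on (low price, medium price) × (low price, high price) has no saddle point. Let Firm A play low price with probability p; indifference gives −6p + 5(1−p) = −4p − 7(1−p), so p = 6/7.
Similarly Firm B's optimal q on low price is 3/14, and the value is -6·(3/14) + (-4)·(11/14) = -31/7.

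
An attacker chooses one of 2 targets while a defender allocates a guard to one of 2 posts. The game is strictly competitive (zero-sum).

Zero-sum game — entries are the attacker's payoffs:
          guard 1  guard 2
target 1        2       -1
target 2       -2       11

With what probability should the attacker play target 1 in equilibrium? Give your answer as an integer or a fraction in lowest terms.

Row minima are -1 and -2, so the attacker's maximin is -1; column maxima are 2 and 11, so the defender's minimax is 2. These differ, so the equilibrium is in mixed strategies.
Let the attacker play target 1 with probability p. The defender is indifferent when 2p − 2(1−p) = −p + 11(1−p), giving p = 13/16.

13/16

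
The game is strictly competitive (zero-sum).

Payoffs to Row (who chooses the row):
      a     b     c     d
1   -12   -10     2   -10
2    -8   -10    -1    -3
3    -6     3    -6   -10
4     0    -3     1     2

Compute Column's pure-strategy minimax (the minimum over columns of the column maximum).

The worst case (largest entry) in each column is a: 0, b: 3, c: 2, d: 2.
The best (smallest) of these is 0.

0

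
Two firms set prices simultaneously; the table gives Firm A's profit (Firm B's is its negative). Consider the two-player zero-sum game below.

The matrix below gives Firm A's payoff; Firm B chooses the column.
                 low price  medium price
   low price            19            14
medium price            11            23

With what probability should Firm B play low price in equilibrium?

9/17

Row minima are 14 and 11, so Firm A's maximin is 14; column maxima are 19 and 23, so Firm B's minimax is 19. These differ, so the equilibrium is in mixed strategies.
Let Firm B play low price with probability q. Firm A is indifferent when 19q + 14(1−q) = 11q + 23(1−q), giving q = 9/17.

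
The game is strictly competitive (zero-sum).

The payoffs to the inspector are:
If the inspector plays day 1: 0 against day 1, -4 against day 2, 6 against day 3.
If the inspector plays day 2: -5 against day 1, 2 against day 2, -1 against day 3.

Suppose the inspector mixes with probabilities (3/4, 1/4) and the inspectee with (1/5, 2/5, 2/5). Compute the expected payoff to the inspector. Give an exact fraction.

Against (1/5, 2/5, 2/5), each row's expected payoff is day 1: 4/5; day 2: -3/5.
Taking the (3/4, 1/4)-weighted average: (3/4)·(4/5) + (1/4)·(-3/5) = 9/20.

9/20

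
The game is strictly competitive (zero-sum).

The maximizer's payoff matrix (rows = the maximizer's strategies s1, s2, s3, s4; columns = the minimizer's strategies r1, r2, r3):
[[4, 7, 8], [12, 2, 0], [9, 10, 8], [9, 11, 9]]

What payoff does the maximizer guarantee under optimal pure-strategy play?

9

Row minima: 4, 0, 8, 9 → the maximizer's maximin is 9.
Column maxima: 12, 11, 9 → the minimizer's minimax is 9.
They coincide at (s4, r3), so the value is 9.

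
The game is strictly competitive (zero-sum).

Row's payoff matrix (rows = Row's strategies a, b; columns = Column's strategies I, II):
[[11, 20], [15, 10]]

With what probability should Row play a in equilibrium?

5/14

Row minima are 11 and 10, so Row's maximin is 11; column maxima are 15 and 20, so Column's minimax is 15. These differ, so the equilibrium is in mixed strategies.
Let Row play a with probability p. Column is indifferent when 11p + 15(1−p) = 20p + 10(1−p), giving p = 5/14.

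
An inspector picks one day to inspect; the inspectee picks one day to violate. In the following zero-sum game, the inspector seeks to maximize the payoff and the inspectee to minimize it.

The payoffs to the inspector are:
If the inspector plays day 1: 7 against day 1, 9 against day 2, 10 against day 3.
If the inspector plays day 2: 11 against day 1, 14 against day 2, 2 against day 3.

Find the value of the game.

Column day 2 is strictly dominated by day 1 for the inspectee (it gives the inspector more in every row).
The remaining 2×2 game on (day 1, day 2) × (day 1, day 3) has no saddle point. Let the inspector play day 1 with probability p; indifference gives 7p + 11(1−p) = 10p + 2(1−p), so p = 3/4.
Similarly the inspectee's optimal q on day 1 is 2/3, and the value is 7·(2/3) + (10)·(1/3) = 8.

8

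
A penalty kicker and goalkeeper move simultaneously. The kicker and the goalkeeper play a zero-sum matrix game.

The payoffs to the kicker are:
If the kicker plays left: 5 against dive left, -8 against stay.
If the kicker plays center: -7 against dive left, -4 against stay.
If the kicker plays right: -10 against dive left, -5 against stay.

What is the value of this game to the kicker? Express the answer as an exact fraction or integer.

Row right is strictly dominated by row center, so the kicker never plays it.
The remaining 2×2 game on (left, center) × (dive left, stay) has no saddle point. Let the kicker play left with probability p; indifference gives 5p − 7(1−p) = −8p − 4(1−p), so p = 3/16.
Similarly the goalkeeper's optimal q on dive left is 1/4, and the value is 5·(1/4) + (-8)·(3/4) = -19/4.

-19/4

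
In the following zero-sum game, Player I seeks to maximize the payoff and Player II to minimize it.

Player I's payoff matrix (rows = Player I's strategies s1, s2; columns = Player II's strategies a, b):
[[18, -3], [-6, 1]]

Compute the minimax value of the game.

Row minima are -3 and -6, so Player I's maximin is -3; column maxima are 18 and 1, so Player II's minimax is 1. These differ, so the equilibrium is in mixed strategies.
Let Player I play s1 with probability p. Player II is indifferent when 18p − 6(1−p) = −3p + (1−p), giving p = 1/4.
Let Player II play a with probability q. Player I is indifferent when 18q − 3(1−q) = −6q + (1−q), giving q = 1/7.
The value is 18·(1/7) + (-3)·(6/7) = 0.

0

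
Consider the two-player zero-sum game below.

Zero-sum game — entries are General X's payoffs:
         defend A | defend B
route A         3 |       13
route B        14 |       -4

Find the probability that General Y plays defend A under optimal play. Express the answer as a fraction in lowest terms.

17/28

Row minima are 3 and -4, so General X's maximin is 3; column maxima are 14 and 13, so General Y's minimax is 13. These differ, so the equilibrium is in mixed strategies.
Let General Y play defend A with probability q. General X is indifferent when 3q + 13(1−q) = 14q − 4(1−q), giving q = 17/28.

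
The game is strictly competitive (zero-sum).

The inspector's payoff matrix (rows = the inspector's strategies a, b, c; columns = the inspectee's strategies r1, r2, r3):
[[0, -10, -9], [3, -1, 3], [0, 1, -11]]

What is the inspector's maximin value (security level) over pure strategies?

The worst-case payoff for each row is a: -10, b: -1, c: -11.
The best of these is -1.

-1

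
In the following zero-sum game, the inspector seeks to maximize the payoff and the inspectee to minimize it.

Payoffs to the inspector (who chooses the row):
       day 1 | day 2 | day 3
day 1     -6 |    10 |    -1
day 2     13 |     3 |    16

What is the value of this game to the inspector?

74/13

Column day 3 is strictly dominated by day 1 for the inspectee (it gives the inspector more in every row).
The remaining 2×2 game on (day 1, day 2) × (day 1, day 2) has no saddle point. Let the inspector play day 1 with probability p; indifference gives −6p + 13(1−p) = 10p + 3(1−p), so p = 5/13.
Similarly the inspectee's optimal q on day 1 is 7/26, and the value is -6·(7/26) + (10)·(19/26) = 74/13.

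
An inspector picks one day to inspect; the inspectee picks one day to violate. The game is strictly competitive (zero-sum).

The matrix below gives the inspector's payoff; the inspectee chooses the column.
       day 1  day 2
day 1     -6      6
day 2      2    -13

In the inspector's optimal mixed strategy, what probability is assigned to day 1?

5/9

Row minima are -6 and -13, so the inspector's maximin is -6; column maxima are 2 and 6, so the inspectee's minimax is 2. These differ, so the equilibrium is in mixed strategies.
Let the inspector play day 1 with probability p. The inspectee is indifferent when −6p + 2(1−p) = 6p − 13(1−p), giving p = 5/9.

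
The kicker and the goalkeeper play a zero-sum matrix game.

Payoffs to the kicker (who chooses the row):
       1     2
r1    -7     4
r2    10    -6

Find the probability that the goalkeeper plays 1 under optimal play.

Row minima are -7 and -6, so the kicker's maximin is -6; column maxima are 10 and 4, so the goalkeeper's minimax is 4. These differ, so the equilibrium is in mixed strategies.
Let the goalkeeper play 1 with probability q. The kicker is indifferent when −7q + 4(1−q) = 10q − 6(1−q), giving q = 10/27.

10/27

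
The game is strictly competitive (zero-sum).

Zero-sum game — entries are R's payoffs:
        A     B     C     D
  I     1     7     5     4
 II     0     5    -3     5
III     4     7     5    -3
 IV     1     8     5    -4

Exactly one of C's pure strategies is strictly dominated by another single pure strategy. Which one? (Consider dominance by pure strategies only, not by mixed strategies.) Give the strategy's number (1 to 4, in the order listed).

2

C prefers columns that give R less. Compare B with A: 1 < 7, 0 < 5, 4 < 7, 1 < 8.
So A strictly dominates B for C; B is strictly dominated.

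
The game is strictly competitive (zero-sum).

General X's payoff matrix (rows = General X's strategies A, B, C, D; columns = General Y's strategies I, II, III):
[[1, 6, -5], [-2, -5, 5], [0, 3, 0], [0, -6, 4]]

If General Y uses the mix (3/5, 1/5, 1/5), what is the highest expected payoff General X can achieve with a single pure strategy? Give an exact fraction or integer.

A: (1)·(3/5) + (6)·(1/5) + (-5)·(1/5) = 4/5.
B: (-2)·(3/5) + (-5)·(1/5) + (5)·(1/5) = -6/5.
C: (0)·(3/5) + (3)·(1/5) + (0)·(1/5) = 3/5.
D: (0)·(3/5) + (-6)·(1/5) + (4)·(1/5) = -2/5.
The best pure response is A with expected payoff 4/5.

4/5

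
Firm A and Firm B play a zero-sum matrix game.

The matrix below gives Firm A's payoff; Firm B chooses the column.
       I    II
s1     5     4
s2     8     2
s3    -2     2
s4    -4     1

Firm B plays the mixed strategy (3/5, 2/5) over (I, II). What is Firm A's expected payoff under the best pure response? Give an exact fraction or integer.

28/5

s1: (5)·(3/5) + (4)·(2/5) = 23/5.
s2: (8)·(3/5) + (2)·(2/5) = 28/5.
s3: (-2)·(3/5) + (2)·(2/5) = -2/5.
s4: (-4)·(3/5) + (1)·(2/5) = -2.
The best pure response is s2 with expected payoff 28/5.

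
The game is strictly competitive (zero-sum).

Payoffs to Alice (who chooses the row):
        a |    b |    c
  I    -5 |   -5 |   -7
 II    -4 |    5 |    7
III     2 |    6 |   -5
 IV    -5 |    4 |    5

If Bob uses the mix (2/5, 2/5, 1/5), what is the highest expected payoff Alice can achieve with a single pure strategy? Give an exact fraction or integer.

11/5

I: (-5)·(2/5) + (-5)·(2/5) + (-7)·(1/5) = -27/5.
II: (-4)·(2/5) + (5)·(2/5) + (7)·(1/5) = 9/5.
III: (2)·(2/5) + (6)·(2/5) + (-5)·(1/5) = 11/5.
IV: (-5)·(2/5) + (4)·(2/5) + (5)·(1/5) = 3/5.
The best pure response is III with expected payoff 11/5.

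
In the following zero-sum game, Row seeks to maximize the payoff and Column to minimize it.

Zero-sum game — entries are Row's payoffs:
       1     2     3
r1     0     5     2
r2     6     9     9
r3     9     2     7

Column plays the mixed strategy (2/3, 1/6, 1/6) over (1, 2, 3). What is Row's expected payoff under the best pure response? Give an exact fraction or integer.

15/2

r1: (0)·(2/3) + (5)·(1/6) + (2)·(1/6) = 7/6.
r2: (6)·(2/3) + (9)·(1/6) + (9)·(1/6) = 7.
r3: (9)·(2/3) + (2)·(1/6) + (7)·(1/6) = 15/2.
The best pure response is r3 with expected payoff 15/2.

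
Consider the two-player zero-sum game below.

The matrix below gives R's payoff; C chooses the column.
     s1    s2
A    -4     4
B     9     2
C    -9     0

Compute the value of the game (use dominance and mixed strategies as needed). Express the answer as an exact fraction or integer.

44/15

Row C is strictly dominated by row A, so R never plays it.
The remaining 2×2 game on (A, B) × (s1, s2) has no saddle point. Let R play A with probability p; indifference gives −4p + 9(1−p) = 4p + 2(1−p), so p = 7/15.
Similarly C's optimal q on s1 is 2/15, and the value is -4·(2/15) + (4)·(13/15) = 44/15.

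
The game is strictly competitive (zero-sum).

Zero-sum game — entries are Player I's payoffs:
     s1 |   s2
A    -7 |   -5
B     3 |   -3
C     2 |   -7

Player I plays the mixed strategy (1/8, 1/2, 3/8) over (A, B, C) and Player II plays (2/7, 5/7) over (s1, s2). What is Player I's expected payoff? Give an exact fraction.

-3

Against (2/7, 5/7), each row's expected payoff is A: -39/7; B: -9/7; C: -31/7.
Taking the (1/8, 1/2, 3/8)-weighted average: (1/8)·(-39/7) + (1/2)·(-9/7) + (3/8)·(-31/7) = -3.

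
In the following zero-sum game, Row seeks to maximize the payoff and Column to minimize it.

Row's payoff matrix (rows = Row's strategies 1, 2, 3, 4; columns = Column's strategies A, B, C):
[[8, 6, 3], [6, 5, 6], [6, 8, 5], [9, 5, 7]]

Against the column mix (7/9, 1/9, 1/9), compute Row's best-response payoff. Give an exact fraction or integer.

25/3

1: (8)·(7/9) + (6)·(1/9) + (3)·(1/9) = 65/9.
2: (6)·(7/9) + (5)·(1/9) + (6)·(1/9) = 53/9.
3: (6)·(7/9) + (8)·(1/9) + (5)·(1/9) = 55/9.
4: (9)·(7/9) + (5)·(1/9) + (7)·(1/9) = 25/3.
The best pure response is 4 with expected payoff 25/3.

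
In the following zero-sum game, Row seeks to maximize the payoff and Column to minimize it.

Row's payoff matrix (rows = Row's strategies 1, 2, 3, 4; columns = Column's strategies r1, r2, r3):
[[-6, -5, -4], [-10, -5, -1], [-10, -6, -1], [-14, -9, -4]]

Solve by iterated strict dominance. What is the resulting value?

Row 4 is strictly dominated by row 2 (-10>-14, -5>-9, -1>-4); eliminate 4.
Column r2 is strictly dominated by r1 for Column (-6<-5, -10<-5, -10<-6); eliminate r2.
Column r3 is strictly dominated by r1 for Column (-6<-4, -10<-1, -10<-1); eliminate r3.
Row 2 is strictly dominated by row 1 (-6>-10); eliminate 2.
Row 3 is strictly dominated by row 1 (-6>-10); eliminate 3.
Only (1, r1) remains, with payoff -6.

-6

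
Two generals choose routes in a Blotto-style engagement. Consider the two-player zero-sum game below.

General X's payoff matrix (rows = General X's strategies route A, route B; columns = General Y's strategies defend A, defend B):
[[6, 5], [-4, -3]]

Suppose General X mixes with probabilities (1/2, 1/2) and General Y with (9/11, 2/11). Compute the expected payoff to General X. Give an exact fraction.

Against (9/11, 2/11), each row's expected payoff is route A: 64/11; route B: -42/11.
Taking the (1/2, 1/2)-weighted average: (1/2)·(64/11) + (1/2)·(-42/11) = 1.

1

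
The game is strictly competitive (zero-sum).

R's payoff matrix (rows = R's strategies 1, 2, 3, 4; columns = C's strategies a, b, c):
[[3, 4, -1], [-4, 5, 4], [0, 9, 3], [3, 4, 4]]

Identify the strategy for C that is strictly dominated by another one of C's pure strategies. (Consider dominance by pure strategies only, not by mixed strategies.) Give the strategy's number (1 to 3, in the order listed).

C prefers columns that give R less. Compare b with a: 3 < 4, -4 < 5, 0 < 9, 3 < 4.
So a strictly dominates b for C; b is strictly dominated.

2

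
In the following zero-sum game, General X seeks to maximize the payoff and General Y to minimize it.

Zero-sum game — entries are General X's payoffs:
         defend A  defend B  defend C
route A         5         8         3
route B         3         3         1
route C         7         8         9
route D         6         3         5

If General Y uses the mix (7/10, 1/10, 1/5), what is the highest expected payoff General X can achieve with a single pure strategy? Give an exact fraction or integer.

route A: (5)·(7/10) + (8)·(1/10) + (3)·(1/5) = 49/10.
route B: (3)·(7/10) + (3)·(1/10) + (1)·(1/5) = 13/5.
route C: (7)·(7/10) + (8)·(1/10) + (9)·(1/5) = 15/2.
route D: (6)·(7/10) + (3)·(1/10) + (5)·(1/5) = 11/2.
The best pure response is route C with expected payoff 15/2.

15/2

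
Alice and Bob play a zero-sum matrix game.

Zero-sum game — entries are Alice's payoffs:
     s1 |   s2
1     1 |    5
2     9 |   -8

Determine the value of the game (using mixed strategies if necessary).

Row minima are 1 and -8, so Alice's maximin is 1; column maxima are 9 and 5, so Bob's minimax is 5. These differ, so the equilibrium is in mixed strategies.
Let Alice play 1 with probability p. Bob is indifferent when p + 9(1−p) = 5p − 8(1−p), giving p = 17/21.
Let Bob play s1 with probability q. Alice is indifferent when q + 5(1−q) = 9q − 8(1−q), giving q = 13/21.
The value is 1·(13/21) + (5)·(8/21) = 53/21.

53/21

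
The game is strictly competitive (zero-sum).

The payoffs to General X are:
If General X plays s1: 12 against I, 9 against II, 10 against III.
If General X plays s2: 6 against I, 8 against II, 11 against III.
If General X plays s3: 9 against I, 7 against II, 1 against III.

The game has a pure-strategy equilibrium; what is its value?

Row minima: 9, 6, 1 → General X's maximin is 9.
Column maxima: 12, 9, 11 → General Y's minimax is 9.
They coincide at (s1, II), so the value is 9.

9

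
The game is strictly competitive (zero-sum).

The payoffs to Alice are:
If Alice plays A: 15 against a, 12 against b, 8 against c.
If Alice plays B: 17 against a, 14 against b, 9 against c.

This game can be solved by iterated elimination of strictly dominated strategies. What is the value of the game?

9

Column b is strictly dominated by c for Bob (8<12, 9<14); eliminate b.
Column a is strictly dominated by c for Bob (8<15, 9<17); eliminate a.
Row A is strictly dominated by row B (9>8); eliminate A.
Only (B, c) remains, with payoff 9.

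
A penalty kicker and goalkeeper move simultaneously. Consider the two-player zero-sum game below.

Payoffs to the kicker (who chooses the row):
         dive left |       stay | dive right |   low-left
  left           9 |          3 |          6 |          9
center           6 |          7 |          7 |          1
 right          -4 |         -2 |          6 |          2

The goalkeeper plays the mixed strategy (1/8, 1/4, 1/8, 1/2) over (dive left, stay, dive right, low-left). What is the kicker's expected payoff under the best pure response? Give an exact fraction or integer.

57/8

left: (9)·(1/8) + (3)·(1/4) + (6)·(1/8) + (9)·(1/2) = 57/8.
center: (6)·(1/8) + (7)·(1/4) + (7)·(1/8) + (1)·(1/2) = 31/8.
right: (-4)·(1/8) + (-2)·(1/4) + (6)·(1/8) + (2)·(1/2) = 3/4.
The best pure response is left with expected payoff 57/8.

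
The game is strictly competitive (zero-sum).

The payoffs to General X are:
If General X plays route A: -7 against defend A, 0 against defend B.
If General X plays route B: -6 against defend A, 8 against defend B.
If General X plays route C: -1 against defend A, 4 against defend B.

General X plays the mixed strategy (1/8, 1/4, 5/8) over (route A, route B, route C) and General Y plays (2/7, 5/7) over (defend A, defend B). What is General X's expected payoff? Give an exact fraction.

33/14

Against (2/7, 5/7), each row's expected payoff is route A: -2; route B: 4; route C: 18/7.
Taking the (1/8, 1/4, 5/8)-weighted average: (1/8)·(-2) + (1/4)·(4) + (5/8)·(18/7) = 33/14.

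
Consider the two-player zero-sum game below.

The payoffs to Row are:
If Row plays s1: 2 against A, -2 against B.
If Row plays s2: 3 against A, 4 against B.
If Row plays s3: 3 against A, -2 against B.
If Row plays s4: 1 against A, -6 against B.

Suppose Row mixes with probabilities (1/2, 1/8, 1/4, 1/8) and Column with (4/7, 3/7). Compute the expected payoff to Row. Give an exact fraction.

15/28

Against (4/7, 3/7), each row's expected payoff is s1: 2/7; s2: 24/7; s3: 6/7; s4: -2.
Taking the (1/2, 1/8, 1/4, 1/8)-weighted average: (1/2)·(2/7) + (1/8)·(24/7) + (1/4)·(6/7) + (1/8)·(-2) = 15/28.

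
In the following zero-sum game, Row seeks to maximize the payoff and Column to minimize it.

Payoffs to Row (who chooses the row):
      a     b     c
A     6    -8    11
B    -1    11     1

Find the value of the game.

29/13

Column c is strictly dominated by a for Column (it gives Row more in every row).
The remaining 2×2 game on (A, B) × (a, b) has no saddle point. Let Row play A with probability p; indifference gives 6p − (1−p) = −8p + 11(1−p), so p = 6/13.
Similarly Column's optimal q on a is 19/26, and the value is 6·(19/26) + (-8)·(7/26) = 29/13.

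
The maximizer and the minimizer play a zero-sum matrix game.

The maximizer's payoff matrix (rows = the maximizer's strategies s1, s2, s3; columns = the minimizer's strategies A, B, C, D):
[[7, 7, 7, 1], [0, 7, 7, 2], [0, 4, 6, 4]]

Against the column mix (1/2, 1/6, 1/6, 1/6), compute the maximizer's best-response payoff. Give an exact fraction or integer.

s1: (7)·(1/2) + (7)·(1/6) + (7)·(1/6) + (1)·(1/6) = 6.
s2: (0)·(1/2) + (7)·(1/6) + (7)·(1/6) + (2)·(1/6) = 8/3.
s3: (0)·(1/2) + (4)·(1/6) + (6)·(1/6) + (4)·(1/6) = 7/3.
The best pure response is s1 with expected payoff 6.

6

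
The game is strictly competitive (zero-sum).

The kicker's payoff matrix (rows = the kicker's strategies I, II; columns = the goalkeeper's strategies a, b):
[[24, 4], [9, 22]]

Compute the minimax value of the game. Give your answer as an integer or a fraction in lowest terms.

Row minima are 4 and 9, so the kicker's maximin is 9; column maxima are 24 and 22, so the goalkeeper's minimax is 22. These differ, so the equilibrium is in mixed strategies.
Let the kicker play I with probability p. The goalkeeper is indifferent when 24p + 9(1−p) = 4p + 22(1−p), giving p = 13/33.
Let the goalkeeper play a with probability q. The kicker is indifferent when 24q + 4(1−q) = 9q + 22(1−q), giving q = 6/11.
The value is 24·(6/11) + (4)·(5/11) = 164/11.

164/11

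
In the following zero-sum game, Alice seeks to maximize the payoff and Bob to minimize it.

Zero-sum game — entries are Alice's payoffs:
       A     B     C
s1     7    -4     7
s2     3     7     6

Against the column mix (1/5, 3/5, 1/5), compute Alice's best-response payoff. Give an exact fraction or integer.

6

s1: (7)·(1/5) + (-4)·(3/5) + (7)·(1/5) = 2/5.
s2: (3)·(1/5) + (7)·(3/5) + (6)·(1/5) = 6.
The best pure response is s2 with expected payoff 6.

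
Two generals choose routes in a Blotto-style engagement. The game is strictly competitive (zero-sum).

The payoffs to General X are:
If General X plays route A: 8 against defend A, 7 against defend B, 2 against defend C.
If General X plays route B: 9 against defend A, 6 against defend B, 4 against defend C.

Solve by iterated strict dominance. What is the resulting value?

4

Column defend B is strictly dominated by defend C for General Y (2<7, 4<6); eliminate defend B.
Column defend A is strictly dominated by defend C for General Y (2<8, 4<9); eliminate defend A.
Row route A is strictly dominated by row route B (4>2); eliminate route A.
Only (route B, defend C) remains, with payoff 4.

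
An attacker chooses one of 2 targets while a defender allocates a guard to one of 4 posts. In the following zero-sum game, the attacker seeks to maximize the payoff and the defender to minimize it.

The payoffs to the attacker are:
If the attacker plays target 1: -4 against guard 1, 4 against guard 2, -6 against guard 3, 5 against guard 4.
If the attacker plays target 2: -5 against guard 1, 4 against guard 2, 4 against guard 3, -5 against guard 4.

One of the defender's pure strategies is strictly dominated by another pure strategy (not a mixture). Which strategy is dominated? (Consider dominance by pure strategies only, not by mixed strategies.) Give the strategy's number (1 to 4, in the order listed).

2

The defender prefers columns that give the attacker less. Compare guard 2 with guard 1: -4 < 4, -5 < 4.
So guard 1 strictly dominates guard 2 for the defender; guard 2 is strictly dominated.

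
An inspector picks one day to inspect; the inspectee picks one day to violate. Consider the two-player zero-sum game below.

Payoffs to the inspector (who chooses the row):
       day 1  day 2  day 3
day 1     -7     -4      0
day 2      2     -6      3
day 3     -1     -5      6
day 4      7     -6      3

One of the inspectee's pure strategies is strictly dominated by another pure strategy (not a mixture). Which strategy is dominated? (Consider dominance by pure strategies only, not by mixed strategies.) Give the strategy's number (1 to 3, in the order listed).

The inspectee prefers columns that give the inspector less. Compare day 3 with day 2: -4 < 0, -6 < 3, -5 < 6, -6 < 3.
So day 2 strictly dominates day 3 for the inspectee; day 3 is strictly dominated.

3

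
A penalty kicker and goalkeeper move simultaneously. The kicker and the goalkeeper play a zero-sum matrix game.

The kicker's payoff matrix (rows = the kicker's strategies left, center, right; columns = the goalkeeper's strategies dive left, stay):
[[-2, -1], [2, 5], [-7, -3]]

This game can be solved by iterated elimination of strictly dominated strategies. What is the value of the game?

Row left is strictly dominated by row center (2>-2, 5>-1); eliminate left.
Row right is strictly dominated by row center (2>-7, 5>-3); eliminate right.
Column stay is strictly dominated by dive left for the goalkeeper (2<5); eliminate stay.
Only (center, dive left) remains, with payoff 2.

2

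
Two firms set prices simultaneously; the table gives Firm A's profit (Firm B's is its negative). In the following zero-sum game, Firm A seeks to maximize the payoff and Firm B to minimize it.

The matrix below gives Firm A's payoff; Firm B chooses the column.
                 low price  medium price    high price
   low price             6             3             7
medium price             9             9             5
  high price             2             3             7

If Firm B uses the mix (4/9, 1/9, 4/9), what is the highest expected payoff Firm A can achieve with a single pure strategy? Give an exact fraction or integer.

65/9

low price: (6)·(4/9) + (3)·(1/9) + (7)·(4/9) = 55/9.
medium price: (9)·(4/9) + (9)·(1/9) + (5)·(4/9) = 65/9.
high price: (2)·(4/9) + (3)·(1/9) + (7)·(4/9) = 13/3.
The best pure response is medium price with expected payoff 65/9.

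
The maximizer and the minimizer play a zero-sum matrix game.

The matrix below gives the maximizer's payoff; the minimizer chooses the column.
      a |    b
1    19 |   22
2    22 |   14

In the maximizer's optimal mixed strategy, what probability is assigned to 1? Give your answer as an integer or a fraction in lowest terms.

8/11

Row minima are 19 and 14, so the maximizer's maximin is 19; column maxima are 22 and 22, so the minimizer's minimax is 22. These differ, so the equilibrium is in mixed strategies.
Let the maximizer play 1 with probability p. The minimizer is indifferent when 19p + 22(1−p) = 22p + 14(1−p), giving p = 8/11.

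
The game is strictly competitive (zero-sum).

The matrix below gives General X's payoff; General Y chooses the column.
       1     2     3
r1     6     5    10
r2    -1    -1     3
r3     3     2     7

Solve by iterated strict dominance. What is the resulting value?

5

Column 3 is strictly dominated by 1 for General Y (6<10, -1<3, 3<7); eliminate 3.
Row r2 is strictly dominated by row r1 (6>-1, 5>-1); eliminate r2.
Column 1 is strictly dominated by 2 for General Y (5<6, 2<3); eliminate 1.
Row r3 is strictly dominated by row r1 (5>2); eliminate r3.
Only (r1, 2) remains, with payoff 5.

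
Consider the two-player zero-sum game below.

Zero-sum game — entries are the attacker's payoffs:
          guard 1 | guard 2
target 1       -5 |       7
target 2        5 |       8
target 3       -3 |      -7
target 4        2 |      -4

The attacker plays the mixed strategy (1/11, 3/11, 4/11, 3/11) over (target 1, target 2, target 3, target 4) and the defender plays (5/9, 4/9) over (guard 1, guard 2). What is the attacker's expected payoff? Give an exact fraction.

Against (5/9, 4/9), each row's expected payoff is target 1: 1/3; target 2: 19/3; target 3: -43/9; target 4: -2/3.
Taking the (1/11, 3/11, 4/11, 3/11)-weighted average: (1/11)·(1/3) + (3/11)·(19/3) + (4/11)·(-43/9) + (3/11)·(-2/3) = -16/99.

-16/99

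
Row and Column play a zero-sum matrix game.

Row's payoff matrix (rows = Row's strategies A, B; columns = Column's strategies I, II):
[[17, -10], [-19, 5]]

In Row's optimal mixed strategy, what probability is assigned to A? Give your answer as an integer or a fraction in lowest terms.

Row minima are -10 and -19, so Row's maximin is -10; column maxima are 17 and 5, so Column's minimax is 5. These differ, so the equilibrium is in mixed strategies.
Let Row play A with probability p. Column is indifferent when 17p − 19(1−p) = −10p + 5(1−p), giving p = 8/17.

8/17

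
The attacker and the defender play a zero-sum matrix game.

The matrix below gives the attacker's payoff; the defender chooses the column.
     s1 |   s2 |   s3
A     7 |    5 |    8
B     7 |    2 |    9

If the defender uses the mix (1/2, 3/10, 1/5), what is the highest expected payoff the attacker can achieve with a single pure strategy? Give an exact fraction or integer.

33/5

A: (7)·(1/2) + (5)·(3/10) + (8)·(1/5) = 33/5.
B: (7)·(1/2) + (2)·(3/10) + (9)·(1/5) = 59/10.
The best pure response is A with expected payoff 33/5.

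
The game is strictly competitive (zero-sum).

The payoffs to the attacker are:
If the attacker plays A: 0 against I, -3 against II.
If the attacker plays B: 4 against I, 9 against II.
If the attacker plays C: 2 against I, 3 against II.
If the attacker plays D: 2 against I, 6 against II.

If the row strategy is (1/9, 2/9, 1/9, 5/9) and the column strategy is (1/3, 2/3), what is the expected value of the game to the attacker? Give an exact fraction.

Against (1/3, 2/3), each row's expected payoff is A: -2; B: 22/3; C: 8/3; D: 14/3.
Taking the (1/9, 2/9, 1/9, 5/9)-weighted average: (1/9)·(-2) + (2/9)·(22/3) + (1/9)·(8/3) + (5/9)·(14/3) = 116/27.

116/27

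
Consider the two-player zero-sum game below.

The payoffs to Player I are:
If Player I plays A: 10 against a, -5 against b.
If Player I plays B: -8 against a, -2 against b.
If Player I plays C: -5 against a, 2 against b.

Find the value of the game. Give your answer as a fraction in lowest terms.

-5/22

Row B is strictly dominated by row C, so Player I never plays it.
The remaining 2×2 game on (A, C) × (a, b) has no saddle point. Let Player I play A with probability p; indifference gives 10p − 5(1−p) = −5p + 2(1−p), so p = 7/22.
Similarly Player II's optimal q on a is 7/22, and the value is 10·(7/22) + (-5)·(15/22) = -5/22.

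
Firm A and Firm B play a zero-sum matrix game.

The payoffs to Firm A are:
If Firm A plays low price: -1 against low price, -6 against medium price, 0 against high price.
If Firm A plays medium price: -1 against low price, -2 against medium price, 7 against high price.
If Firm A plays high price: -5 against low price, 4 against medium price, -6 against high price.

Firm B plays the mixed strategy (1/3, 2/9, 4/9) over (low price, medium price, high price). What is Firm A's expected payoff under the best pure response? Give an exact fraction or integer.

7/3

low price: (-1)·(1/3) + (-6)·(2/9) + (0)·(4/9) = -5/3.
medium price: (-1)·(1/3) + (-2)·(2/9) + (7)·(4/9) = 7/3.
high price: (-5)·(1/3) + (4)·(2/9) + (-6)·(4/9) = -31/9.
The best pure response is medium price with expected payoff 7/3.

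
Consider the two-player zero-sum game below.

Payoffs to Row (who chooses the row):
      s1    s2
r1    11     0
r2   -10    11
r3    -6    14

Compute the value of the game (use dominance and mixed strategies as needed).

154/31

Row r2 is strictly dominated by row r3, so Row never plays it.
The remaining 2×2 game on (r1, r3) × (s1, s2) has no saddle point. Let Row play r1 with probability p; indifference gives 11p − 6(1−p) = 14(1−p), so p = 20/31.
Similarly Column's optimal q on s1 is 14/31, and the value is 11·(14/31) + (0)·(17/31) = 154/31.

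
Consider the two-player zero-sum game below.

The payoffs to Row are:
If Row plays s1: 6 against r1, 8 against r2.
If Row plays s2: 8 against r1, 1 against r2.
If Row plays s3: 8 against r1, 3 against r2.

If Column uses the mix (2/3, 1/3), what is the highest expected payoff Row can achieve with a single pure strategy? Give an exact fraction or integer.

20/3

s1: (6)·(2/3) + (8)·(1/3) = 20/3.
s2: (8)·(2/3) + (1)·(1/3) = 17/3.
s3: (8)·(2/3) + (3)·(1/3) = 19/3.
The best pure response is s1 with expected payoff 20/3.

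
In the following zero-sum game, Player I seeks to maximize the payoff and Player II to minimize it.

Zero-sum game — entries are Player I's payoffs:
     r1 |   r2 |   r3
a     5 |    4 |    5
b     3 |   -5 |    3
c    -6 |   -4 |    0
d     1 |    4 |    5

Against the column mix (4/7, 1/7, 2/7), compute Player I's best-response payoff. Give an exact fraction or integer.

34/7

a: (5)·(4/7) + (4)·(1/7) + (5)·(2/7) = 34/7.
b: (3)·(4/7) + (-5)·(1/7) + (3)·(2/7) = 13/7.
c: (-6)·(4/7) + (-4)·(1/7) + (0)·(2/7) = -4.
d: (1)·(4/7) + (4)·(1/7) + (5)·(2/7) = 18/7.
The best pure response is a with expected payoff 34/7.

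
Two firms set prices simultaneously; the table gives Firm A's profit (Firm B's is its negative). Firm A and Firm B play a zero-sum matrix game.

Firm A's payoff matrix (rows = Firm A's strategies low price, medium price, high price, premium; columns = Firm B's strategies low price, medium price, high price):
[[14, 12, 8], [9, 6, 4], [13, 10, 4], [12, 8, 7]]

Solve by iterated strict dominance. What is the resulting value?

8

Row premium is strictly dominated by row low price (14>12, 12>8, 8>7); eliminate premium.
Row high price is strictly dominated by row low price (14>13, 12>10, 8>4); eliminate high price.
Column low price is strictly dominated by medium price for Firm B (12<14, 6<9); eliminate low price.
Column medium price is strictly dominated by high price for Firm B (8<12, 4<6); eliminate medium price.
Row medium price is strictly dominated by row low price (8>4); eliminate medium price.
Only (low price, high price) remains, with payoff 8.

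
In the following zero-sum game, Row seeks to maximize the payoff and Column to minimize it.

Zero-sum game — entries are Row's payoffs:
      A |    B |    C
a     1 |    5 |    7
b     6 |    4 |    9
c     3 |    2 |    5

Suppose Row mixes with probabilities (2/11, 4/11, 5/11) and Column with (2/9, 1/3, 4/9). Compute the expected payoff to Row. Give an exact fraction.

490/99

Against (2/9, 1/3, 4/9), each row's expected payoff is a: 5; b: 20/3; c: 32/9.
Taking the (2/11, 4/11, 5/11)-weighted average: (2/11)·(5) + (4/11)·(20/3) + (5/11)·(32/9) = 490/99.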